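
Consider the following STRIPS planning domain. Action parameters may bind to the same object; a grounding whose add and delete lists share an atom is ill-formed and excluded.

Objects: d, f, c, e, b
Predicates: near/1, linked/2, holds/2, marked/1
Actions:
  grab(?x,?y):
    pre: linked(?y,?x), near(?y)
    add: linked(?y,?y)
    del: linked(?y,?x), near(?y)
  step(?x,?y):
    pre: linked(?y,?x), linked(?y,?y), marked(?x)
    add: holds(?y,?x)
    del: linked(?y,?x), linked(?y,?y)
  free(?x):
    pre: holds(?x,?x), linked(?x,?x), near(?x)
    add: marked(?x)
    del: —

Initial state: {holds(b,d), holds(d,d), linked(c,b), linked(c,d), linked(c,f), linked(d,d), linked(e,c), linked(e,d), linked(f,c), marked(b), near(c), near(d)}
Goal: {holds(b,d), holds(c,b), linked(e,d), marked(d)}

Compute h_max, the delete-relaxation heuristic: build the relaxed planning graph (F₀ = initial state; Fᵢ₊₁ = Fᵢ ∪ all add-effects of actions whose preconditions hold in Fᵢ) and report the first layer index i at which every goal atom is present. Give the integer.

2

F0 = init (12 atoms)
F1 = F0 ∪ {linked(c,c), marked(d)}  (14 atoms)
F2 = F1 ∪ {holds(c,b), holds(c,d)}  (16 atoms)
goal ⊆ F2  ⇒  h_max = 2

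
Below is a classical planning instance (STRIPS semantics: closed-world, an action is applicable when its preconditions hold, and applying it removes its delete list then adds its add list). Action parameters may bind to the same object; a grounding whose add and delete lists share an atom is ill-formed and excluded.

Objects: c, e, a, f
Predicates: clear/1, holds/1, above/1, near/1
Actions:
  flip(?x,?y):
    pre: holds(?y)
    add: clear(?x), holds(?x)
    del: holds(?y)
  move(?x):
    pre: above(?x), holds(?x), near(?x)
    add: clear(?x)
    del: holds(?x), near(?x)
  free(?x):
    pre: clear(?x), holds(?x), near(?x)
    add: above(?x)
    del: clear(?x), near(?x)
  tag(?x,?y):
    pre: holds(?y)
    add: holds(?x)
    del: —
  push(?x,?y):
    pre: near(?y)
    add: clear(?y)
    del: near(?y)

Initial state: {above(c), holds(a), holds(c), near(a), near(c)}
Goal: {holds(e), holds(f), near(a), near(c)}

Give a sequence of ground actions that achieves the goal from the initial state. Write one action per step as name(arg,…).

1. flip(e,c)  →  {above(c), clear(e), holds(a), holds(e), near(a), near(c)}
2. flip(f,a)  →  {above(c), clear(e), clear(f), holds(e), holds(f), near(a), near(c)}

flip(e,c); flip(f,a)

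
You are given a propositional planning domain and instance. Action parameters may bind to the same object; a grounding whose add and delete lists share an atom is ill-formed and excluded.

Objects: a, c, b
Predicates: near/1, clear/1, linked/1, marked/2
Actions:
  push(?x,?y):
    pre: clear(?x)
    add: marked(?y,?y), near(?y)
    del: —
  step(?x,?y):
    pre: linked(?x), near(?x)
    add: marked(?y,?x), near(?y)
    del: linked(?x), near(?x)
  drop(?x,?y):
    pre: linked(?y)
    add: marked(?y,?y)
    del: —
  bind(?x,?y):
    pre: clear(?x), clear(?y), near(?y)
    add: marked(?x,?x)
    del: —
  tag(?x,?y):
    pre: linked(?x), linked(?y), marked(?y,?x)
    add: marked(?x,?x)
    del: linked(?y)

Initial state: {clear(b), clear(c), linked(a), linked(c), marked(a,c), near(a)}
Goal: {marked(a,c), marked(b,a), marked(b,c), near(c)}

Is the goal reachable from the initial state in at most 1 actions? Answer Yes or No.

No

1. push(c,c)  →  {clear(b), clear(c), linked(a), linked(c), marked(a,c), marked(c,c), near(a), near(c)}
2. step(a,b)  →  {clear(b), clear(c), linked(c), marked(a,c), marked(b,a), marked(c,c), near(b), near(c)}
3. step(c,b)  →  {clear(b), clear(c), marked(a,c), marked(b,a), marked(b,c), marked(c,c), near(b)}
4. push(c,c)  →  {clear(b), clear(c), marked(a,c), marked(b,a), marked(b,c), marked(c,c), near(b), near(c)}
optimal plan length = 4; 4 > 1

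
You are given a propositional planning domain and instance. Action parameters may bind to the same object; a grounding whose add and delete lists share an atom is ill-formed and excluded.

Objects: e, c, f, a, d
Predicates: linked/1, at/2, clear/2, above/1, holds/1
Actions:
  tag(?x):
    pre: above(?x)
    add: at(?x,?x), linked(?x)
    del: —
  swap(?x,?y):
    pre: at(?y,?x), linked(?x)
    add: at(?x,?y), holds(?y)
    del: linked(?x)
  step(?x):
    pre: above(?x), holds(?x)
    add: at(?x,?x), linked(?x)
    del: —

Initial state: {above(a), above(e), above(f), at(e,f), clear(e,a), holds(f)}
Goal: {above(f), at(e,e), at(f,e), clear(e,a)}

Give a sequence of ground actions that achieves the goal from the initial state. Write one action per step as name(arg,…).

tag(e); tag(f); swap(f,e)

1. tag(e)  →  {above(a), above(e), above(f), at(e,e), at(e,f), clear(e,a), holds(f), linked(e)}
2. tag(f)  →  {above(a), above(e), above(f), at(e,e), at(e,f), at(f,f), clear(e,a), holds(f), linked(e), linked(f)}
3. swap(f,e)  →  {above(a), above(e), above(f), at(e,e), at(e,f), at(f,e), at(f,f), clear(e,a), holds(e), holds(f), linked(e)}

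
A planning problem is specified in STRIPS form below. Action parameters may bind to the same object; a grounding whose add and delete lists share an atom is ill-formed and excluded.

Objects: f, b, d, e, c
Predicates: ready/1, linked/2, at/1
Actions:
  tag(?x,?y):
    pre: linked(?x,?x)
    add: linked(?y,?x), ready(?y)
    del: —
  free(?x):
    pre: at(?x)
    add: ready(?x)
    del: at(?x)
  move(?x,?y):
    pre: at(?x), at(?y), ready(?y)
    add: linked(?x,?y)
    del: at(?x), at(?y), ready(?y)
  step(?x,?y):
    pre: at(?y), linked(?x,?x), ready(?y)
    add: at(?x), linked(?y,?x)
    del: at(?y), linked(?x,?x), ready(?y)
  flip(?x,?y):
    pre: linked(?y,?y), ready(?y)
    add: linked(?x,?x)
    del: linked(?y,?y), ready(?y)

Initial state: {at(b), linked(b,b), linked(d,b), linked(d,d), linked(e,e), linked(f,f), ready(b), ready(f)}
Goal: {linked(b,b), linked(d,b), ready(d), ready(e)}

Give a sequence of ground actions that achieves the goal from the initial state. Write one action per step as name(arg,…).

tag(f,d); tag(f,e)

1. tag(f,d)  →  {at(b), linked(b,b), linked(d,b), linked(d,d), linked(d,f), linked(e,e), linked(f,f), ready(b), ready(d), ready(f)}
2. tag(f,e)  →  {at(b), linked(b,b), linked(d,b), linked(d,d), linked(d,f), linked(e,e), linked(e,f), linked(f,f), ready(b), ready(d), ready(e), ready(f)}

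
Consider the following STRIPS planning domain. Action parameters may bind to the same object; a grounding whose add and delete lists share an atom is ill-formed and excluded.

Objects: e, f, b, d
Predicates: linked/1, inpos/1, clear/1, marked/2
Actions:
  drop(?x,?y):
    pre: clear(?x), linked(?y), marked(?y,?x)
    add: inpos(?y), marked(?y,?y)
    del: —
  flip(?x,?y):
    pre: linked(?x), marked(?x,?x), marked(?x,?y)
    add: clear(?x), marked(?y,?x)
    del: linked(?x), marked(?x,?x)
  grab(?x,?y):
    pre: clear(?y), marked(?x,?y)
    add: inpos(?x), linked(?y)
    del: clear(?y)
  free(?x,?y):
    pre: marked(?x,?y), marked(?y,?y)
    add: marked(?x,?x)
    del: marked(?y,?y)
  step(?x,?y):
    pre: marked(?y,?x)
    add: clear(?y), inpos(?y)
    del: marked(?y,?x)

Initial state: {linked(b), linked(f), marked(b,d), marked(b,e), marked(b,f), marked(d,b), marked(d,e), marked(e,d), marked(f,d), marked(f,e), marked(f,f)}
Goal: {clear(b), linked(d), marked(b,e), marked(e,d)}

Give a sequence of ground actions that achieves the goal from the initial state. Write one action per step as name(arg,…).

1. step(e,d)  →  {clear(d), inpos(d), linked(b), linked(f), marked(b,d), marked(b,e), marked(b,f), marked(d,b), marked(e,d), marked(f,d), marked(f,e), marked(f,f)}
2. grab(e,d)  →  {inpos(d), inpos(e), linked(b), linked(d), linked(f), marked(b,d), marked(b,e), marked(b,f), marked(d,b), marked(e,d), marked(f,d), marked(f,e), marked(f,f)}
3. step(f,b)  →  {clear(b), inpos(b), inpos(d), inpos(e), linked(b), linked(d), linked(f), marked(b,d), marked(b,e), marked(d,b), marked(e,d), marked(f,d), marked(f,e), marked(f,f)}

step(e,d); grab(e,d); step(f,b)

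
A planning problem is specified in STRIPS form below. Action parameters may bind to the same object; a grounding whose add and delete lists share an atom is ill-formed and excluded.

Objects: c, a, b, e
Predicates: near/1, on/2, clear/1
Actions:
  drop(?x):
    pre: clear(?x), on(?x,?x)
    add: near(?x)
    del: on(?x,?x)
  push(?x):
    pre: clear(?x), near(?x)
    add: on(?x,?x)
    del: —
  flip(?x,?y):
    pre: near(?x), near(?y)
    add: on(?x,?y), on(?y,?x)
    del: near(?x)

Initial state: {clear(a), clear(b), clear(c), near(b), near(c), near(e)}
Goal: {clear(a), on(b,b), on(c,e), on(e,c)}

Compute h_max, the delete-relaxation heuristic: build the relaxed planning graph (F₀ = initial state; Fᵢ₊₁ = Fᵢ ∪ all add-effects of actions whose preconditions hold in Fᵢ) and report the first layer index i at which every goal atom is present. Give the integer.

1

F0 = init (6 atoms)
F1 = F0 ∪ {on(b,b), on(b,c), on(b,e), on(c,b), on(c,c), on(c,e), on(e,b), on(e,c), on(e,e)}  (15 atoms)
goal ⊆ F1  ⇒  h_max = 1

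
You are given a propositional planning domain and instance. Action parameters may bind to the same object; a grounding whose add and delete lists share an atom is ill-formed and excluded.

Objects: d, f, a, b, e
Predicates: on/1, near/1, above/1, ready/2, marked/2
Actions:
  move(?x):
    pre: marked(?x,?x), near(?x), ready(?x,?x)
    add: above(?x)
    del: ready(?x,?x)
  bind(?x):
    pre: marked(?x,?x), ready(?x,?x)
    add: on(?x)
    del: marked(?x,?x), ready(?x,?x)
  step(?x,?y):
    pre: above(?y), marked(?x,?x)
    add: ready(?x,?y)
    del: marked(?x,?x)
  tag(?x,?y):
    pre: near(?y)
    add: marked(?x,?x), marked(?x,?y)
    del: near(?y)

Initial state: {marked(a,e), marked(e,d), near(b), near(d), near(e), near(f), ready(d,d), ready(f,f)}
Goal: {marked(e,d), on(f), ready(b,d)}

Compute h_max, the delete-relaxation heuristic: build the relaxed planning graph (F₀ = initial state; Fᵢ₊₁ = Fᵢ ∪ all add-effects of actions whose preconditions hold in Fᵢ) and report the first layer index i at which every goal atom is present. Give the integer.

F0 = init (8 atoms)
F1 = F0 ∪ {marked(a,a), marked(a,b), marked(a,d), marked(a,f), marked(b,b), marked(b,d), marked(b,e), marked(b,f), marked(d,b), marked(d,d), marked(d,e), marked(d,f), marked(e,b), marked(e,e), marked(e,f), marked(f,b), marked(f,d), marked(f,e), marked(f,f)}  (27 atoms)
F2 = F1 ∪ {above(d), above(f), on(d), on(f)}  (31 atoms)
F3 = F2 ∪ {ready(a,d), ready(a,f), ready(b,d), ready(b,f), ready(d,f), ready(e,d), ready(e,f), ready(f,d)}  (39 atoms)
goal ⊆ F3  ⇒  h_max = 3

3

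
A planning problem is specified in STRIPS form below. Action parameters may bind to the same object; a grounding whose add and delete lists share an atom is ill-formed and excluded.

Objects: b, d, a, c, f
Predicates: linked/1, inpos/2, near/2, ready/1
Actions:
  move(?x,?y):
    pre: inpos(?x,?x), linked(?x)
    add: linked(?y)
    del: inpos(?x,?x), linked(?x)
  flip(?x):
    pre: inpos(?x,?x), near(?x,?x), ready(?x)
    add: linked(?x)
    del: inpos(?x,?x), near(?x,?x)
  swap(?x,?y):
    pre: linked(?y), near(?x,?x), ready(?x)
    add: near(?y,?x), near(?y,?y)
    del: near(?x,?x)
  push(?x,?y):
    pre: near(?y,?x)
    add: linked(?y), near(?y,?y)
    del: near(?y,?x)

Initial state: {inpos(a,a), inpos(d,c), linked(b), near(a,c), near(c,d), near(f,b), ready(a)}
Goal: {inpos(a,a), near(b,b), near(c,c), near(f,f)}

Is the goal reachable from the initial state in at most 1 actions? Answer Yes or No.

No

1. push(b,f)  →  {inpos(a,a), inpos(d,c), linked(b), linked(f), near(a,c), near(c,d), near(f,f), ready(a)}
2. push(d,c)  →  {inpos(a,a), inpos(d,c), linked(b), linked(c), linked(f), near(a,c), near(c,c), near(f,f), ready(a)}
3. push(c,a)  →  {inpos(a,a), inpos(d,c), linked(a), linked(b), linked(c), linked(f), near(a,a), near(c,c), near(f,f), ready(a)}
4. swap(a,b)  →  {inpos(a,a), inpos(d,c), linked(a), linked(b), linked(c), linked(f), near(b,a), near(b,b), near(c,c), near(f,f), ready(a)}
optimal plan length = 4; 4 > 1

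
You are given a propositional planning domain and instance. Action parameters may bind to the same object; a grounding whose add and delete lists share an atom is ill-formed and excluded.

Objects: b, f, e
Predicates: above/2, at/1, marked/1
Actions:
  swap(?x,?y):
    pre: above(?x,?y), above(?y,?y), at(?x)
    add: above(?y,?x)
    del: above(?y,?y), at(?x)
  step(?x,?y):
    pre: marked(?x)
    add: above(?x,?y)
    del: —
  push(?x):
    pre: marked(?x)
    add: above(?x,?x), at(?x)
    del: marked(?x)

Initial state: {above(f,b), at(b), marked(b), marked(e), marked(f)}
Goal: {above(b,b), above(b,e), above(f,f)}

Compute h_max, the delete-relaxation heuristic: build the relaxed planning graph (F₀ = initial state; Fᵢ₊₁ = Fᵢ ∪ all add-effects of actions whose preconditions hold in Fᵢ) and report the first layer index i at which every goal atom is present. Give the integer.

1

F0 = init (5 atoms)
F1 = F0 ∪ {above(b,b), above(b,e), above(b,f), above(e,b), above(e,e), above(e,f), above(f,e), above(f,f), at(e), at(f)}  (15 atoms)
goal ⊆ F1  ⇒  h_max = 1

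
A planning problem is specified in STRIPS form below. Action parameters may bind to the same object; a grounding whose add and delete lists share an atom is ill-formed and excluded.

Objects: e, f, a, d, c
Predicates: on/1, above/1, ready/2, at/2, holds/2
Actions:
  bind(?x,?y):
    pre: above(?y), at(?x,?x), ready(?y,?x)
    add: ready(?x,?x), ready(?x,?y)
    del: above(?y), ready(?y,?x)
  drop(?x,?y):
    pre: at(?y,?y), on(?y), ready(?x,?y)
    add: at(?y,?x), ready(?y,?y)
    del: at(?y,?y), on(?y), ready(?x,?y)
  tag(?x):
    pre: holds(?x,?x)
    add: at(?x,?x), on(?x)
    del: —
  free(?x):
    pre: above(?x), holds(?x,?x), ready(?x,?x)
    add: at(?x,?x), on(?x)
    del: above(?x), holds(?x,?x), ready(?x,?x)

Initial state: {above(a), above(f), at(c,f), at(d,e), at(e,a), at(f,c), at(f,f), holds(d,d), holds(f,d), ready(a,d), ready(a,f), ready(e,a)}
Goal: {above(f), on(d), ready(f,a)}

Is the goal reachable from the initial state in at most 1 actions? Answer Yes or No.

1. bind(f,a)  →  {above(f), at(c,f), at(d,e), at(e,a), at(f,c), at(f,f), holds(d,d), holds(f,d), ready(a,d), ready(e,a), ready(f,a), ready(f,f)}
2. tag(d)  →  {above(f), at(c,f), at(d,d), at(d,e), at(e,a), at(f,c), at(f,f), holds(d,d), holds(f,d), on(d), ready(a,d), ready(e,a), ready(f,a), ready(f,f)}
optimal plan length = 2; 2 > 1

No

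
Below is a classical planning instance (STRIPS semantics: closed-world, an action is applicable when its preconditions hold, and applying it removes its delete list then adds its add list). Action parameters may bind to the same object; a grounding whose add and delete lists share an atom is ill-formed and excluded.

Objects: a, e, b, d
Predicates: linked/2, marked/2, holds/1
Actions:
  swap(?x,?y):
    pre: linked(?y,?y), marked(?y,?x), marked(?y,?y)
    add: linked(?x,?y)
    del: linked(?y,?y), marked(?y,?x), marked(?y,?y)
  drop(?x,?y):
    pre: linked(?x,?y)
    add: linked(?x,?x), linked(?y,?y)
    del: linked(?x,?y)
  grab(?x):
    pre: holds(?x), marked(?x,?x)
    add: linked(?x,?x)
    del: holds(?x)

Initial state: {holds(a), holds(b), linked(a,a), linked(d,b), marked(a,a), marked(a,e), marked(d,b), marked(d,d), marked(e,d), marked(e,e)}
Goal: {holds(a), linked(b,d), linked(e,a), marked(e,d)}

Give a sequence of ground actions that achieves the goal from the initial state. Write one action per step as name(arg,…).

swap(e,a); drop(d,b); swap(b,d)

1. swap(e,a)  →  {holds(a), holds(b), linked(d,b), linked(e,a), marked(d,b), marked(d,d), marked(e,d), marked(e,e)}
2. drop(d,b)  →  {holds(a), holds(b), linked(b,b), linked(d,d), linked(e,a), marked(d,b), marked(d,d), marked(e,d), marked(e,e)}
3. swap(b,d)  →  {holds(a), holds(b), linked(b,b), linked(b,d), linked(e,a), marked(e,d), marked(e,e)}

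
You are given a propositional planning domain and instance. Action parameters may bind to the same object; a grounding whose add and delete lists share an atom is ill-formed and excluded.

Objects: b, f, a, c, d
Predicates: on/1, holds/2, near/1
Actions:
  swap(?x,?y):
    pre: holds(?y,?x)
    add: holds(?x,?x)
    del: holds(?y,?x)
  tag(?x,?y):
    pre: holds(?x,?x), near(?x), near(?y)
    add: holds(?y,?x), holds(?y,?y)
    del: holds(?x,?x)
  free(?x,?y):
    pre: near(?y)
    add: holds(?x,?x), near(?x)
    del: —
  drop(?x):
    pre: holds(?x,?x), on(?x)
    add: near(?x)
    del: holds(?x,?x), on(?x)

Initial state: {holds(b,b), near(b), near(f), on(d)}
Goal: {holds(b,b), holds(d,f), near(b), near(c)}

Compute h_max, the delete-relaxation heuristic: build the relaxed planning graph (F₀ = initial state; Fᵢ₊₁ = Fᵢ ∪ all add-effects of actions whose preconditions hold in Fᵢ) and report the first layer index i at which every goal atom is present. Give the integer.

F0 = init (4 atoms)
F1 = F0 ∪ {holds(a,a), holds(c,c), holds(d,d), holds(f,b), holds(f,f), near(a), near(c), near(d)}  (12 atoms)
F2 = F1 ∪ {holds(a,b), holds(a,c), holds(a,d), holds(a,f), holds(b,a), holds(b,c), holds(b,d), holds(b,f), holds(c,a), holds(c,b), holds(c,d), holds(c,f), holds(d,a), holds(d,b), holds(d,c), holds(d,f), holds(f,a), holds(f,c), holds(f,d)}  (31 atoms)
goal ⊆ F2  ⇒  h_max = 2

2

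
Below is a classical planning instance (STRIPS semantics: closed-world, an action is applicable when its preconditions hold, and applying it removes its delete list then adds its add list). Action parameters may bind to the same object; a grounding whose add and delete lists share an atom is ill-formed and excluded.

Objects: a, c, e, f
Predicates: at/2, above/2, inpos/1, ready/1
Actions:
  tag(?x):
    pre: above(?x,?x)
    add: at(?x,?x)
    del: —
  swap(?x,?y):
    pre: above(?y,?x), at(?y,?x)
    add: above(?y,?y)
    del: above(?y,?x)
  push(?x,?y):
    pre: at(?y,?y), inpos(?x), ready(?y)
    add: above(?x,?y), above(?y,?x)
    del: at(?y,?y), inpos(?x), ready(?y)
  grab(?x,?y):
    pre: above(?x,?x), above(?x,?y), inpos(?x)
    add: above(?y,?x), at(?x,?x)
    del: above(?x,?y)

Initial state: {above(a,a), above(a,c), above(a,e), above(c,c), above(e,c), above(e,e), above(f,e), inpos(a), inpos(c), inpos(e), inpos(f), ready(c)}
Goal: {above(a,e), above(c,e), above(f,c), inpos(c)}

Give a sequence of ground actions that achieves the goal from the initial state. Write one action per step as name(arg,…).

1. tag(c)  →  {above(a,a), above(a,c), above(a,e), above(c,c), above(e,c), above(e,e), above(f,e), at(c,c), inpos(a), inpos(c), inpos(e), inpos(f), ready(c)}
2. push(f,c)  →  {above(a,a), above(a,c), above(a,e), above(c,c), above(c,f), above(e,c), above(e,e), above(f,c), above(f,e), inpos(a), inpos(c), inpos(e)}
3. grab(e,c)  →  {above(a,a), above(a,c), above(a,e), above(c,c), above(c,e), above(c,f), above(e,e), above(f,c), above(f,e), at(e,e), inpos(a), inpos(c), inpos(e)}

tag(c); push(f,c); grab(e,c)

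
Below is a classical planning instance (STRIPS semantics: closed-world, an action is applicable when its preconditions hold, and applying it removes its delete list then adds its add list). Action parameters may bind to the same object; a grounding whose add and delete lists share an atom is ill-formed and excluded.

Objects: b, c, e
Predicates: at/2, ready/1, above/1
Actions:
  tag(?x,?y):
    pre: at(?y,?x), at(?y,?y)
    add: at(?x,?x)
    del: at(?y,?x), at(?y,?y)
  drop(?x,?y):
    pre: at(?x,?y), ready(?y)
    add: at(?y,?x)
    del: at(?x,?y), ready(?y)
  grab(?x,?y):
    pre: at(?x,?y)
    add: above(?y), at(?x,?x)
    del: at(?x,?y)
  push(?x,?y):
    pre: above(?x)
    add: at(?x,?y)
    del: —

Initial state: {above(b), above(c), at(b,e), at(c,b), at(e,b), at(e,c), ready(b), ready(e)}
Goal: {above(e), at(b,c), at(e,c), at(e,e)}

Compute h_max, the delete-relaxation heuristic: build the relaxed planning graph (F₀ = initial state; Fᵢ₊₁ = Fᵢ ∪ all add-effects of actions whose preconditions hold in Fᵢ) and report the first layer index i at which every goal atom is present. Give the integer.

F0 = init (8 atoms)
F1 = F0 ∪ {above(e), at(b,b), at(b,c), at(c,c), at(c,e), at(e,e)}  (14 atoms)
goal ⊆ F1  ⇒  h_max = 1

1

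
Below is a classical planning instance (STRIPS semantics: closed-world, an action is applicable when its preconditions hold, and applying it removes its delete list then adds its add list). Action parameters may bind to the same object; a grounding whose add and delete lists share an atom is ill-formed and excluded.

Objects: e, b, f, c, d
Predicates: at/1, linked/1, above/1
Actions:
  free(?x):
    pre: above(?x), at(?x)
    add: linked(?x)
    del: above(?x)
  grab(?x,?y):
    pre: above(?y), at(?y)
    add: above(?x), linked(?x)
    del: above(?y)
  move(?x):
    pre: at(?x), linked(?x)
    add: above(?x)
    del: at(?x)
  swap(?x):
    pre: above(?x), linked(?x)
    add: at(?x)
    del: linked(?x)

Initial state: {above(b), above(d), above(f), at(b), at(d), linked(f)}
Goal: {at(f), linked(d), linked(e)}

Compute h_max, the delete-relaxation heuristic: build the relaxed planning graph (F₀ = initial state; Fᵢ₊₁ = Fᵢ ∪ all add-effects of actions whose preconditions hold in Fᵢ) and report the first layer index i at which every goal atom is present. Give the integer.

1

F0 = init (6 atoms)
F1 = F0 ∪ {above(c), above(e), at(f), linked(b), linked(c), linked(d), linked(e)}  (13 atoms)
goal ⊆ F1  ⇒  h_max = 1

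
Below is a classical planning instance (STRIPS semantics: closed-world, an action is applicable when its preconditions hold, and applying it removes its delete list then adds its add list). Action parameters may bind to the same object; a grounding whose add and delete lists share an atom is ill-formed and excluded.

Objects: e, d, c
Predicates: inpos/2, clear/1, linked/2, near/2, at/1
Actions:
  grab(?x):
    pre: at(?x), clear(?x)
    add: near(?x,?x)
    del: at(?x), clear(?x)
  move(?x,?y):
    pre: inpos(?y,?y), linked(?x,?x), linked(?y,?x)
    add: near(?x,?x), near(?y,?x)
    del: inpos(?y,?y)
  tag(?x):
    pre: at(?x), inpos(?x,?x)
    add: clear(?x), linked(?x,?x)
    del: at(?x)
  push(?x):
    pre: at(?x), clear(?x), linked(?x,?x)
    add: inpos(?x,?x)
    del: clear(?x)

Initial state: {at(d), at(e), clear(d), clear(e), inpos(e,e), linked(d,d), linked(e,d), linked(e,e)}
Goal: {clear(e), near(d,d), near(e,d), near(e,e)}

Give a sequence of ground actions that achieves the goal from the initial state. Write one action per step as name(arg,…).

1. move(e,e)  →  {at(d), at(e), clear(d), clear(e), linked(d,d), linked(e,d), linked(e,e), near(e,e)}
2. push(e)  →  {at(d), at(e), clear(d), inpos(e,e), linked(d,d), linked(e,d), linked(e,e), near(e,e)}
3. tag(e)  →  {at(d), clear(d), clear(e), inpos(e,e), linked(d,d), linked(e,d), linked(e,e), near(e,e)}
4. move(d,e)  →  {at(d), clear(d), clear(e), linked(d,d), linked(e,d), linked(e,e), near(d,d), near(e,d), near(e,e)}

move(e,e); push(e); tag(e); move(d,e)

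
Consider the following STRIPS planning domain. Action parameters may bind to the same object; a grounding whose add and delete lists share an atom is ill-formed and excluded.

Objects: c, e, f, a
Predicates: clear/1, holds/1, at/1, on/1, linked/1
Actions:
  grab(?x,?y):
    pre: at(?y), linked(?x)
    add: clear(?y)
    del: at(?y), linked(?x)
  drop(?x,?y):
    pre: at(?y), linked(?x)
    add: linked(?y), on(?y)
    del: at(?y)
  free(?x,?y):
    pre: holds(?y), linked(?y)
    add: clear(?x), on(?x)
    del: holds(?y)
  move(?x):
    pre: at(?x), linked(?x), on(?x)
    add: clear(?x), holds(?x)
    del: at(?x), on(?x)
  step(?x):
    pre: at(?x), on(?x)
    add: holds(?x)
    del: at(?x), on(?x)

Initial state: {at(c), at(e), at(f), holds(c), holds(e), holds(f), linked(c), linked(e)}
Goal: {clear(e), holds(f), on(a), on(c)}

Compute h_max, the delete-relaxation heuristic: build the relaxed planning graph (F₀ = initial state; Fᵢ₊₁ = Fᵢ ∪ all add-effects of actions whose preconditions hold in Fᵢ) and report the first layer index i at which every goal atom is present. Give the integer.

F0 = init (8 atoms)
F1 = F0 ∪ {clear(a), clear(c), clear(e), clear(f), linked(f), on(a), on(c), on(e), on(f)}  (17 atoms)
goal ⊆ F1  ⇒  h_max = 1

1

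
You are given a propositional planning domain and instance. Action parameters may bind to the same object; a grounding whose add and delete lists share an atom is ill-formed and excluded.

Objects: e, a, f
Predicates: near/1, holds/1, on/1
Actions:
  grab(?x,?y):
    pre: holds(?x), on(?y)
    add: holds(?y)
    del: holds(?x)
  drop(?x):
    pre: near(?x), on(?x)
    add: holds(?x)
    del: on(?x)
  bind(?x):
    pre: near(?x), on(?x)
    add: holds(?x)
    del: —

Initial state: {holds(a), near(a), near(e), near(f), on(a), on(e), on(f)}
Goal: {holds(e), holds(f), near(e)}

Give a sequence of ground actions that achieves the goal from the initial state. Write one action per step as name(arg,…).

grab(a,e); drop(f)

1. grab(a,e)  →  {holds(e), near(a), near(e), near(f), on(a), on(e), on(f)}
2. drop(f)  →  {holds(e), holds(f), near(a), near(e), near(f), on(a), on(e)}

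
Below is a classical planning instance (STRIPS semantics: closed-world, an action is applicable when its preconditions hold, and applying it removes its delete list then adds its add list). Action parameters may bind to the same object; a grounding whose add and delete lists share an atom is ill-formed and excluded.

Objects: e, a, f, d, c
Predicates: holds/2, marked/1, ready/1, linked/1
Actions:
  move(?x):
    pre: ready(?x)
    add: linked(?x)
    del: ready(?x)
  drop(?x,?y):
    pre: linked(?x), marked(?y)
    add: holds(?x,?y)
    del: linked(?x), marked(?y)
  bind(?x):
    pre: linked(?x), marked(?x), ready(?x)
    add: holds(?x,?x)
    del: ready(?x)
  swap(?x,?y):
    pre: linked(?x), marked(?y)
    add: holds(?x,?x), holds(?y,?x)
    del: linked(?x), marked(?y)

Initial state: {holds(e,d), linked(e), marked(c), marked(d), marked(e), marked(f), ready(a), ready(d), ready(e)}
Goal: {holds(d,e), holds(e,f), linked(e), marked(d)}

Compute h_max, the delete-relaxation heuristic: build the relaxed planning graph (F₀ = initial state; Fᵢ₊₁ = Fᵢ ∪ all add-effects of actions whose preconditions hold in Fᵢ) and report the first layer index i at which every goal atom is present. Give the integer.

F0 = init (9 atoms)
F1 = F0 ∪ {holds(c,e), holds(d,e), holds(e,c), holds(e,e), holds(e,f), holds(f,e), linked(a), linked(d)}  (17 atoms)
goal ⊆ F1  ⇒  h_max = 1

1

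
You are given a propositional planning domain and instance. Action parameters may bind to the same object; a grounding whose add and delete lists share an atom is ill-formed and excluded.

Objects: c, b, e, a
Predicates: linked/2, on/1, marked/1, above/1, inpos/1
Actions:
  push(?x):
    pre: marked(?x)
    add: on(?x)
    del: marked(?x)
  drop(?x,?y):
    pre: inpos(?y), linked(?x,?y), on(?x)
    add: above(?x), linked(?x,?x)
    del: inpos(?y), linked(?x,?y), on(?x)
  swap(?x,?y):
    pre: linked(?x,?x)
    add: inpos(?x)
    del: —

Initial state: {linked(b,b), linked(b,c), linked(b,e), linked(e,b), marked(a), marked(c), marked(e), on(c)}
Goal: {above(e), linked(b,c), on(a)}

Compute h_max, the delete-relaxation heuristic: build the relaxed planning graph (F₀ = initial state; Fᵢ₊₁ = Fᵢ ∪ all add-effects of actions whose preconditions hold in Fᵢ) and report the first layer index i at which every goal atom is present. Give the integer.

F0 = init (8 atoms)
F1 = F0 ∪ {inpos(b), on(a), on(e)}  (11 atoms)
F2 = F1 ∪ {above(e), linked(e,e)}  (13 atoms)
goal ⊆ F2  ⇒  h_max = 2

2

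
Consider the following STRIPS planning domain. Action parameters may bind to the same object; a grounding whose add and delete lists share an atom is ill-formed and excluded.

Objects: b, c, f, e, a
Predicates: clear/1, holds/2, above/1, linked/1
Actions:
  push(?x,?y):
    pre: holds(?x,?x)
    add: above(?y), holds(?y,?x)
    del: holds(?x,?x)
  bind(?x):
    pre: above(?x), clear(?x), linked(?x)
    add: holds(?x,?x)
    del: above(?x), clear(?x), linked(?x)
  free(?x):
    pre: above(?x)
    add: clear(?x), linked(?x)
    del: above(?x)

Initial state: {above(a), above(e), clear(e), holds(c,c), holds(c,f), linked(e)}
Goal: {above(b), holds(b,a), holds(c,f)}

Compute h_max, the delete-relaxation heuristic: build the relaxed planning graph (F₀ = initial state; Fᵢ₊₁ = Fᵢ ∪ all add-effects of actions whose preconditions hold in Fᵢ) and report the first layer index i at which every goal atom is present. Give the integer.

F0 = init (6 atoms)
F1 = F0 ∪ {above(b), above(f), clear(a), holds(a,c), holds(b,c), holds(e,c), holds(e,e), holds(f,c), linked(a)}  (15 atoms)
F2 = F1 ∪ {above(c), clear(b), clear(f), holds(a,a), holds(a,e), holds(b,e), holds(c,e), holds(f,e), linked(b), linked(f)}  (25 atoms)
F3 = F2 ∪ {clear(c), holds(b,a), holds(b,b), holds(c,a), holds(e,a), holds(f,a), holds(f,f), linked(c)}  (33 atoms)
goal ⊆ F3  ⇒  h_max = 3

3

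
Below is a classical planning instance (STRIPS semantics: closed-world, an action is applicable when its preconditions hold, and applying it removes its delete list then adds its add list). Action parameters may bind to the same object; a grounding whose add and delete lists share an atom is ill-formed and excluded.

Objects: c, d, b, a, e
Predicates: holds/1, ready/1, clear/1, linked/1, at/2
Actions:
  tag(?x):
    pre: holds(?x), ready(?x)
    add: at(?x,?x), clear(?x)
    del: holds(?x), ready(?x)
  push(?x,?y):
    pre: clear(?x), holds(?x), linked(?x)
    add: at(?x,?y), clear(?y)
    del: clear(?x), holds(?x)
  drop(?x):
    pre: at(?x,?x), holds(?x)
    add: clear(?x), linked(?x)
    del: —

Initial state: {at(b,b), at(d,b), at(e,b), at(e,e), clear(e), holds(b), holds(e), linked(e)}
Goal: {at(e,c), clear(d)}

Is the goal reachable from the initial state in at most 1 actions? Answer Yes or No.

No

1. push(e,c)  →  {at(b,b), at(d,b), at(e,b), at(e,c), at(e,e), clear(c), holds(b), linked(e)}
2. drop(b)  →  {at(b,b), at(d,b), at(e,b), at(e,c), at(e,e), clear(b), clear(c), holds(b), linked(b), linked(e)}
3. push(b,d)  →  {at(b,b), at(b,d), at(d,b), at(e,b), at(e,c), at(e,e), clear(c), clear(d), linked(b), linked(e)}
optimal plan length = 3; 3 > 1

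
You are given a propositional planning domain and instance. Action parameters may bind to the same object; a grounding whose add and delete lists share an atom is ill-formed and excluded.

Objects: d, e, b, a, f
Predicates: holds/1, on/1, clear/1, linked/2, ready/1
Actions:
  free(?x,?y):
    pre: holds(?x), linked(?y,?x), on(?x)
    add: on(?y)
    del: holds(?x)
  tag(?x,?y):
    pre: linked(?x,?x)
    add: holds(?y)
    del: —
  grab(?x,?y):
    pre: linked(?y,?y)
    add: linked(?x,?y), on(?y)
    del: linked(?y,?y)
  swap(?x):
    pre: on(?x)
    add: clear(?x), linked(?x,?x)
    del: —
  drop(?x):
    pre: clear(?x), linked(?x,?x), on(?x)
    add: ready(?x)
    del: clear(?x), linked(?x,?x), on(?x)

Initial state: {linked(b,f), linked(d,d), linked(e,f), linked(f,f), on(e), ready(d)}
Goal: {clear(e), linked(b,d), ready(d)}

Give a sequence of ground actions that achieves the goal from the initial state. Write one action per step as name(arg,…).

1. grab(b,d)  →  {linked(b,d), linked(b,f), linked(e,f), linked(f,f), on(d), on(e), ready(d)}
2. swap(e)  →  {clear(e), linked(b,d), linked(b,f), linked(e,e), linked(e,f), linked(f,f), on(d), on(e), ready(d)}

grab(b,d); swap(e)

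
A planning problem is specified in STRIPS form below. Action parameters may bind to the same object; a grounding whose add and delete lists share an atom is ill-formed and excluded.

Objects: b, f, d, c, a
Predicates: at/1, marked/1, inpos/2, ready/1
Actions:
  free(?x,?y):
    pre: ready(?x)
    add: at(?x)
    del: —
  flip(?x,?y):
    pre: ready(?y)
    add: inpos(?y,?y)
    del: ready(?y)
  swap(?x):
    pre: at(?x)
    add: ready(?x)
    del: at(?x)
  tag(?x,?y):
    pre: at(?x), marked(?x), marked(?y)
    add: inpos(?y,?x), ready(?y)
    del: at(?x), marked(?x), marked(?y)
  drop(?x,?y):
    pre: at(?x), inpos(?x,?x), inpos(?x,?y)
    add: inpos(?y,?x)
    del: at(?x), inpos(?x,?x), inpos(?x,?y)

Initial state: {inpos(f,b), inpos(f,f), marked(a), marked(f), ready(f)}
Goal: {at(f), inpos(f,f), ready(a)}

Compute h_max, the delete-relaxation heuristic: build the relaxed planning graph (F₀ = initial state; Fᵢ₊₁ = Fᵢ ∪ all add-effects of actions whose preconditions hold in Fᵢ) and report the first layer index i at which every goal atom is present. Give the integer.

F0 = init (5 atoms)
F1 = F0 ∪ {at(f)}  (6 atoms)
F2 = F1 ∪ {inpos(a,f), inpos(b,f), ready(a)}  (9 atoms)
goal ⊆ F2  ⇒  h_max = 2

2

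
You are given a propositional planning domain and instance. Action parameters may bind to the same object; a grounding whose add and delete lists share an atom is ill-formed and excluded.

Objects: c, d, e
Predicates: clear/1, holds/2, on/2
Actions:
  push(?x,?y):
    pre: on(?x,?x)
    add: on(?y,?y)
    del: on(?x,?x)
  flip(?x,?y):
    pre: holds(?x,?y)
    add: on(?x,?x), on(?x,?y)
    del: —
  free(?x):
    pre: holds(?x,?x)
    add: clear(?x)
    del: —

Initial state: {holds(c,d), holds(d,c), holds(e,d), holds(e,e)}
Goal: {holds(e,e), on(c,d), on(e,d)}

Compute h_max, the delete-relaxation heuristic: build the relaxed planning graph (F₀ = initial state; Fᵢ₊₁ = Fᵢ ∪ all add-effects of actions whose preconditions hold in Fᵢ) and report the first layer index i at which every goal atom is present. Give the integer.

1

F0 = init (4 atoms)
F1 = F0 ∪ {clear(e), on(c,c), on(c,d), on(d,c), on(d,d), on(e,d), on(e,e)}  (11 atoms)
goal ⊆ F1  ⇒  h_max = 1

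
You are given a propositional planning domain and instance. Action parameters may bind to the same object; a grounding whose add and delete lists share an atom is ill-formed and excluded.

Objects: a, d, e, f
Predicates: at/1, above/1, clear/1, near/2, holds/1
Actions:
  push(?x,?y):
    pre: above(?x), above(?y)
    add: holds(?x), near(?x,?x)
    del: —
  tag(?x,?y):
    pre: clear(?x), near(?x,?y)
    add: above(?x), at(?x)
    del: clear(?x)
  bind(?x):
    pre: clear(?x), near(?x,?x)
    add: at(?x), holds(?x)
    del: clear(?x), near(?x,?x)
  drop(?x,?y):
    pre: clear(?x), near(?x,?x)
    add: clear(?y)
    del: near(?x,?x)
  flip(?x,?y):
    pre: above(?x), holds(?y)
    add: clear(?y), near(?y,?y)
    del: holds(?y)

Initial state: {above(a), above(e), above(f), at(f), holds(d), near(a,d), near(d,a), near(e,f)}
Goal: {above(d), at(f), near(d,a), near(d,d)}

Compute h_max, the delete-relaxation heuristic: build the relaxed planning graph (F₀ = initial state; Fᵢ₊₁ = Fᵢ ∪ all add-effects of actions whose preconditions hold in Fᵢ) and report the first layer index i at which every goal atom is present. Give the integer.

2

F0 = init (8 atoms)
F1 = F0 ∪ {clear(d), holds(a), holds(e), holds(f), near(a,a), near(d,d), near(e,e), near(f,f)}  (16 atoms)
F2 = F1 ∪ {above(d), at(d), clear(a), clear(e), clear(f)}  (21 atoms)
goal ⊆ F2  ⇒  h_max = 2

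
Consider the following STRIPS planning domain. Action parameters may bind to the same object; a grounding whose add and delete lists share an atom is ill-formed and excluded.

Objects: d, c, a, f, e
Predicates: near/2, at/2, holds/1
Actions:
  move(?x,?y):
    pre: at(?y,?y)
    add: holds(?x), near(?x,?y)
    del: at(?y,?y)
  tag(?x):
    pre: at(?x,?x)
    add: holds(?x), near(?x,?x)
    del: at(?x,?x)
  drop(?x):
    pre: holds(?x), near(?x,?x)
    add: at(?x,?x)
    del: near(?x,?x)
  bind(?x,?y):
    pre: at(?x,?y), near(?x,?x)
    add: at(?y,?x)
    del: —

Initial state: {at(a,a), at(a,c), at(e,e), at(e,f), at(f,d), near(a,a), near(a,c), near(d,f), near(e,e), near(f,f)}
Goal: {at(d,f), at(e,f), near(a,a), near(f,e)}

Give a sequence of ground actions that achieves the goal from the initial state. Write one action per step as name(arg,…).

1. move(f,e)  →  {at(a,a), at(a,c), at(e,f), at(f,d), holds(f), near(a,a), near(a,c), near(d,f), near(e,e), near(f,e), near(f,f)}
2. bind(f,d)  →  {at(a,a), at(a,c), at(d,f), at(e,f), at(f,d), holds(f), near(a,a), near(a,c), near(d,f), near(e,e), near(f,e), near(f,f)}

move(f,e); bind(f,d)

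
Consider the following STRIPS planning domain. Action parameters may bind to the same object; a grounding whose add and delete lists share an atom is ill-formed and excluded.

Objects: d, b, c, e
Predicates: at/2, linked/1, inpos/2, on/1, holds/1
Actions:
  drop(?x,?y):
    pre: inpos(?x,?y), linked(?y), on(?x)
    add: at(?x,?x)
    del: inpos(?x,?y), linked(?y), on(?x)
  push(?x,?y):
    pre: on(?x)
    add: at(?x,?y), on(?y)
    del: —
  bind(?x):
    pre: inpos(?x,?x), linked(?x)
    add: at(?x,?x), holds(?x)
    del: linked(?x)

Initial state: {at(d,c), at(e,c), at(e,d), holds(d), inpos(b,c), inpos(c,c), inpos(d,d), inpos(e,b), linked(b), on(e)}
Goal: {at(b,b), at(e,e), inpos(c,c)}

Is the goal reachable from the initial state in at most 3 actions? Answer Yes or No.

1. push(e,b)  →  {at(d,c), at(e,b), at(e,c), at(e,d), holds(d), inpos(b,c), inpos(c,c), inpos(d,d), inpos(e,b), linked(b), on(b), on(e)}
2. drop(e,b)  →  {at(d,c), at(e,b), at(e,c), at(e,d), at(e,e), holds(d), inpos(b,c), inpos(c,c), inpos(d,d), on(b)}
3. push(b,b)  →  {at(b,b), at(d,c), at(e,b), at(e,c), at(e,d), at(e,e), holds(d), inpos(b,c), inpos(c,c), inpos(d,d), on(b)}
optimal plan length = 3; 3 ≤ 3

Yes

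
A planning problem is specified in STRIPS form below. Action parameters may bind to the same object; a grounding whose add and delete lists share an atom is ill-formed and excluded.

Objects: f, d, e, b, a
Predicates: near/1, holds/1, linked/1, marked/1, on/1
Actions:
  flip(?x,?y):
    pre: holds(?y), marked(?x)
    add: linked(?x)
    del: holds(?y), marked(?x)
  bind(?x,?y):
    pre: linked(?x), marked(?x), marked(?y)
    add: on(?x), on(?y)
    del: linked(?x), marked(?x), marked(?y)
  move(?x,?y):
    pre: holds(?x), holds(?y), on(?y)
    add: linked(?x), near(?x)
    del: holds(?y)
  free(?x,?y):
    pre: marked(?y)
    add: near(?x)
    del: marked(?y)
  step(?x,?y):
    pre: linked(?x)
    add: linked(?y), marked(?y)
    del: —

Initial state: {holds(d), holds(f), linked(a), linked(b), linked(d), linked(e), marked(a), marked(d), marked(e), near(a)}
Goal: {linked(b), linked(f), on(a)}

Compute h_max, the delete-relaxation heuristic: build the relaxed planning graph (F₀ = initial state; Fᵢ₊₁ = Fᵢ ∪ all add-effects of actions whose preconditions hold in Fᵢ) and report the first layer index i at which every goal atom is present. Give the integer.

1

F0 = init (10 atoms)
F1 = F0 ∪ {linked(f), marked(b), marked(f), near(b), near(d), near(e), near(f), on(a), on(d), on(e)}  (20 atoms)
goal ⊆ F1  ⇒  h_max = 1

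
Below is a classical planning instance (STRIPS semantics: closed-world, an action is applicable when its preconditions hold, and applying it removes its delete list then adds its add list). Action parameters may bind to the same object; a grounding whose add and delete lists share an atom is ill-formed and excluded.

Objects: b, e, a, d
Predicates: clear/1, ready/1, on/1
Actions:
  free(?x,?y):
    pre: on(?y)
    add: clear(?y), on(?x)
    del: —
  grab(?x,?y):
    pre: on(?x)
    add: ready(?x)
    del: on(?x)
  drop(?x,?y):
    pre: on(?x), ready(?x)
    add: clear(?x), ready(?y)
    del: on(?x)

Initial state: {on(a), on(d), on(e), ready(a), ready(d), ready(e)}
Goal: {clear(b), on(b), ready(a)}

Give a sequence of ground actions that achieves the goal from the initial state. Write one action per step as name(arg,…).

free(b,e); free(b,b)

1. free(b,e)  →  {clear(e), on(a), on(b), on(d), on(e), ready(a), ready(d), ready(e)}
2. free(b,b)  →  {clear(b), clear(e), on(a), on(b), on(d), on(e), ready(a), ready(d), ready(e)}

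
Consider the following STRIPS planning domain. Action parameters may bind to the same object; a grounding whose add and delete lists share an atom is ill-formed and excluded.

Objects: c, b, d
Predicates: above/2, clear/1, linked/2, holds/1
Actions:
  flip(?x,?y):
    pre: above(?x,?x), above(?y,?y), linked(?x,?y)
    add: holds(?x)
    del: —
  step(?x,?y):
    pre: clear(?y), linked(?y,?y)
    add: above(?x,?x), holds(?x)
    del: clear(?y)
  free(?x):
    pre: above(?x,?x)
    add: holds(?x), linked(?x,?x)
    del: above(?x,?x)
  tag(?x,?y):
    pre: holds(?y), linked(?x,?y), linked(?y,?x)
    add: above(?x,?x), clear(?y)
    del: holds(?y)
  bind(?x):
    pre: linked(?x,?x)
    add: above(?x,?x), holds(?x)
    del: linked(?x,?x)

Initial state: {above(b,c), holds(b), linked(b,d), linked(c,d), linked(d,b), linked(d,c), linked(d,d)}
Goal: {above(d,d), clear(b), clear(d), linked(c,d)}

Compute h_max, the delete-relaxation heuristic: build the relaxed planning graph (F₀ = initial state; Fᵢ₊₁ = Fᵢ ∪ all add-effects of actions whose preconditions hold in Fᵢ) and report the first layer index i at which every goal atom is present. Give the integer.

2

F0 = init (7 atoms)
F1 = F0 ∪ {above(d,d), clear(b), holds(d)}  (10 atoms)
F2 = F1 ∪ {above(b,b), above(c,c), clear(d)}  (13 atoms)
goal ⊆ F2  ⇒  h_max = 2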